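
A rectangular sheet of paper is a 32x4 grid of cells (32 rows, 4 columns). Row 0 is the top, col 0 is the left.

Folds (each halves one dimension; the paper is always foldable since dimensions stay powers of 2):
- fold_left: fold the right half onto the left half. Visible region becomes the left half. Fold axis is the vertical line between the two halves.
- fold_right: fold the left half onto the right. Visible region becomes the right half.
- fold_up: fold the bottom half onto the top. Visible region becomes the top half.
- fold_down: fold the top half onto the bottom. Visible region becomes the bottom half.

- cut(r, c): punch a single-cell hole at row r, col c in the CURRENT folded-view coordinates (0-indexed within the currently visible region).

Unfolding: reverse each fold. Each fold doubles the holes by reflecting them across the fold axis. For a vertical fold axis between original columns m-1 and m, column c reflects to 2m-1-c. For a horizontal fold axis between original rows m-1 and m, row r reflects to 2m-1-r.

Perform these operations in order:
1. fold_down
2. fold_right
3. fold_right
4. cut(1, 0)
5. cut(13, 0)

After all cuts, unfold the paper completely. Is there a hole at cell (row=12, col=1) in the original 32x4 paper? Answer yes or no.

Answer: no

Derivation:
Op 1 fold_down: fold axis h@16; visible region now rows[16,32) x cols[0,4) = 16x4
Op 2 fold_right: fold axis v@2; visible region now rows[16,32) x cols[2,4) = 16x2
Op 3 fold_right: fold axis v@3; visible region now rows[16,32) x cols[3,4) = 16x1
Op 4 cut(1, 0): punch at orig (17,3); cuts so far [(17, 3)]; region rows[16,32) x cols[3,4) = 16x1
Op 5 cut(13, 0): punch at orig (29,3); cuts so far [(17, 3), (29, 3)]; region rows[16,32) x cols[3,4) = 16x1
Unfold 1 (reflect across v@3): 4 holes -> [(17, 2), (17, 3), (29, 2), (29, 3)]
Unfold 2 (reflect across v@2): 8 holes -> [(17, 0), (17, 1), (17, 2), (17, 3), (29, 0), (29, 1), (29, 2), (29, 3)]
Unfold 3 (reflect across h@16): 16 holes -> [(2, 0), (2, 1), (2, 2), (2, 3), (14, 0), (14, 1), (14, 2), (14, 3), (17, 0), (17, 1), (17, 2), (17, 3), (29, 0), (29, 1), (29, 2), (29, 3)]
Holes: [(2, 0), (2, 1), (2, 2), (2, 3), (14, 0), (14, 1), (14, 2), (14, 3), (17, 0), (17, 1), (17, 2), (17, 3), (29, 0), (29, 1), (29, 2), (29, 3)]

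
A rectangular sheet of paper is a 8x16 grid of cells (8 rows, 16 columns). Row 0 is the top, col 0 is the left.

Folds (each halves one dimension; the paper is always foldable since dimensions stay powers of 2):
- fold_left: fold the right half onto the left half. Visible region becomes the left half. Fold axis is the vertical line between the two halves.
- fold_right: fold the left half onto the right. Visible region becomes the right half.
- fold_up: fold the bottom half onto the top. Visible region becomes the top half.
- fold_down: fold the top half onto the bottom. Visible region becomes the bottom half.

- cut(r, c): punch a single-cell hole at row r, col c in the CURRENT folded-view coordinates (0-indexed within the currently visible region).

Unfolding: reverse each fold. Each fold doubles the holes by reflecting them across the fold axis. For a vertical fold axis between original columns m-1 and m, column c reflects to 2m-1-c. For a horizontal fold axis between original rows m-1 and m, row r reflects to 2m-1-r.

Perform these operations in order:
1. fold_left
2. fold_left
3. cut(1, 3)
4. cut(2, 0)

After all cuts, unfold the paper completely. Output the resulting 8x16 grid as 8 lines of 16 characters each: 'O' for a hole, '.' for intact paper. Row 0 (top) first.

Op 1 fold_left: fold axis v@8; visible region now rows[0,8) x cols[0,8) = 8x8
Op 2 fold_left: fold axis v@4; visible region now rows[0,8) x cols[0,4) = 8x4
Op 3 cut(1, 3): punch at orig (1,3); cuts so far [(1, 3)]; region rows[0,8) x cols[0,4) = 8x4
Op 4 cut(2, 0): punch at orig (2,0); cuts so far [(1, 3), (2, 0)]; region rows[0,8) x cols[0,4) = 8x4
Unfold 1 (reflect across v@4): 4 holes -> [(1, 3), (1, 4), (2, 0), (2, 7)]
Unfold 2 (reflect across v@8): 8 holes -> [(1, 3), (1, 4), (1, 11), (1, 12), (2, 0), (2, 7), (2, 8), (2, 15)]

Answer: ................
...OO......OO...
O......OO......O
................
................
................
................
................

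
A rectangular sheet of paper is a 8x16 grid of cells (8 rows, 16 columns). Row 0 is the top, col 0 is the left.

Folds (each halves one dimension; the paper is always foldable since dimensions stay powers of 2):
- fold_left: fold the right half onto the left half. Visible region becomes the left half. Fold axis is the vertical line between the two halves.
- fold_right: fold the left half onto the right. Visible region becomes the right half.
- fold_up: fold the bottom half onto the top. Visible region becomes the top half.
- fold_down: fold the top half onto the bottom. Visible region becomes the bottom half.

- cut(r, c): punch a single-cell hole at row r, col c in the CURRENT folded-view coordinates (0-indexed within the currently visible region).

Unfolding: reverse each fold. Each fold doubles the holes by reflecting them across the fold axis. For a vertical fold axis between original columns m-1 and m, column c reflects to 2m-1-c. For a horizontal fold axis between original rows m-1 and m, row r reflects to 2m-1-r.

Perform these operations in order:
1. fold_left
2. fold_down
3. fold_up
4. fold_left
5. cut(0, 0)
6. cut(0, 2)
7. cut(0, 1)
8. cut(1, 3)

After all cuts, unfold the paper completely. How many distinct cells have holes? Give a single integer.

Answer: 64

Derivation:
Op 1 fold_left: fold axis v@8; visible region now rows[0,8) x cols[0,8) = 8x8
Op 2 fold_down: fold axis h@4; visible region now rows[4,8) x cols[0,8) = 4x8
Op 3 fold_up: fold axis h@6; visible region now rows[4,6) x cols[0,8) = 2x8
Op 4 fold_left: fold axis v@4; visible region now rows[4,6) x cols[0,4) = 2x4
Op 5 cut(0, 0): punch at orig (4,0); cuts so far [(4, 0)]; region rows[4,6) x cols[0,4) = 2x4
Op 6 cut(0, 2): punch at orig (4,2); cuts so far [(4, 0), (4, 2)]; region rows[4,6) x cols[0,4) = 2x4
Op 7 cut(0, 1): punch at orig (4,1); cuts so far [(4, 0), (4, 1), (4, 2)]; region rows[4,6) x cols[0,4) = 2x4
Op 8 cut(1, 3): punch at orig (5,3); cuts so far [(4, 0), (4, 1), (4, 2), (5, 3)]; region rows[4,6) x cols[0,4) = 2x4
Unfold 1 (reflect across v@4): 8 holes -> [(4, 0), (4, 1), (4, 2), (4, 5), (4, 6), (4, 7), (5, 3), (5, 4)]
Unfold 2 (reflect across h@6): 16 holes -> [(4, 0), (4, 1), (4, 2), (4, 5), (4, 6), (4, 7), (5, 3), (5, 4), (6, 3), (6, 4), (7, 0), (7, 1), (7, 2), (7, 5), (7, 6), (7, 7)]
Unfold 3 (reflect across h@4): 32 holes -> [(0, 0), (0, 1), (0, 2), (0, 5), (0, 6), (0, 7), (1, 3), (1, 4), (2, 3), (2, 4), (3, 0), (3, 1), (3, 2), (3, 5), (3, 6), (3, 7), (4, 0), (4, 1), (4, 2), (4, 5), (4, 6), (4, 7), (5, 3), (5, 4), (6, 3), (6, 4), (7, 0), (7, 1), (7, 2), (7, 5), (7, 6), (7, 7)]
Unfold 4 (reflect across v@8): 64 holes -> [(0, 0), (0, 1), (0, 2), (0, 5), (0, 6), (0, 7), (0, 8), (0, 9), (0, 10), (0, 13), (0, 14), (0, 15), (1, 3), (1, 4), (1, 11), (1, 12), (2, 3), (2, 4), (2, 11), (2, 12), (3, 0), (3, 1), (3, 2), (3, 5), (3, 6), (3, 7), (3, 8), (3, 9), (3, 10), (3, 13), (3, 14), (3, 15), (4, 0), (4, 1), (4, 2), (4, 5), (4, 6), (4, 7), (4, 8), (4, 9), (4, 10), (4, 13), (4, 14), (4, 15), (5, 3), (5, 4), (5, 11), (5, 12), (6, 3), (6, 4), (6, 11), (6, 12), (7, 0), (7, 1), (7, 2), (7, 5), (7, 6), (7, 7), (7, 8), (7, 9), (7, 10), (7, 13), (7, 14), (7, 15)]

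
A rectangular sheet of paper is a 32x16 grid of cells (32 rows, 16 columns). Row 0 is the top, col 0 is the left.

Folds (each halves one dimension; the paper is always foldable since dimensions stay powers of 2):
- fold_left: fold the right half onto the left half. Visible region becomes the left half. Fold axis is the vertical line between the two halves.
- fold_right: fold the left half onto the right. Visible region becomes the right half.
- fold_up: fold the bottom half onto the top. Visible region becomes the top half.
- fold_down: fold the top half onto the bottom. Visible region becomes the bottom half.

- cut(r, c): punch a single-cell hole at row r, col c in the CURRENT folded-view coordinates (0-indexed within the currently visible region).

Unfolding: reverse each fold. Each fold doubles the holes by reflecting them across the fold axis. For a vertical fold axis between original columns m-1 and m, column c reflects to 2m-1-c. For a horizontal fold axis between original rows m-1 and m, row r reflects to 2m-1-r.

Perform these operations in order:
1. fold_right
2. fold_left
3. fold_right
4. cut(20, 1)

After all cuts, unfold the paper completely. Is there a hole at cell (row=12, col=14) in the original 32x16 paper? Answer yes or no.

Answer: no

Derivation:
Op 1 fold_right: fold axis v@8; visible region now rows[0,32) x cols[8,16) = 32x8
Op 2 fold_left: fold axis v@12; visible region now rows[0,32) x cols[8,12) = 32x4
Op 3 fold_right: fold axis v@10; visible region now rows[0,32) x cols[10,12) = 32x2
Op 4 cut(20, 1): punch at orig (20,11); cuts so far [(20, 11)]; region rows[0,32) x cols[10,12) = 32x2
Unfold 1 (reflect across v@10): 2 holes -> [(20, 8), (20, 11)]
Unfold 2 (reflect across v@12): 4 holes -> [(20, 8), (20, 11), (20, 12), (20, 15)]
Unfold 3 (reflect across v@8): 8 holes -> [(20, 0), (20, 3), (20, 4), (20, 7), (20, 8), (20, 11), (20, 12), (20, 15)]
Holes: [(20, 0), (20, 3), (20, 4), (20, 7), (20, 8), (20, 11), (20, 12), (20, 15)]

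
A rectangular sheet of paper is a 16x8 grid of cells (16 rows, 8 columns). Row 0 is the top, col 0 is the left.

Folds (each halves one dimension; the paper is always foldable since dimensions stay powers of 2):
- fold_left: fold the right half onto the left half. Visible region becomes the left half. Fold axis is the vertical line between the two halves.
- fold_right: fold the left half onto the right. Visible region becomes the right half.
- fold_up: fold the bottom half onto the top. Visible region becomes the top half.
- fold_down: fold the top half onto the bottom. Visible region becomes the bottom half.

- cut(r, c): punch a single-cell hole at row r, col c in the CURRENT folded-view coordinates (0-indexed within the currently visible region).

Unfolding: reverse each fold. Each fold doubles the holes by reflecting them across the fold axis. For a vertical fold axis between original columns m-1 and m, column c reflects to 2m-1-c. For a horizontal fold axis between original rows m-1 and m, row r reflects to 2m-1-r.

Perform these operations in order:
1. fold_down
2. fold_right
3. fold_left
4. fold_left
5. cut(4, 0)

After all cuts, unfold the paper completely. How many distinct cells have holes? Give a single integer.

Op 1 fold_down: fold axis h@8; visible region now rows[8,16) x cols[0,8) = 8x8
Op 2 fold_right: fold axis v@4; visible region now rows[8,16) x cols[4,8) = 8x4
Op 3 fold_left: fold axis v@6; visible region now rows[8,16) x cols[4,6) = 8x2
Op 4 fold_left: fold axis v@5; visible region now rows[8,16) x cols[4,5) = 8x1
Op 5 cut(4, 0): punch at orig (12,4); cuts so far [(12, 4)]; region rows[8,16) x cols[4,5) = 8x1
Unfold 1 (reflect across v@5): 2 holes -> [(12, 4), (12, 5)]
Unfold 2 (reflect across v@6): 4 holes -> [(12, 4), (12, 5), (12, 6), (12, 7)]
Unfold 3 (reflect across v@4): 8 holes -> [(12, 0), (12, 1), (12, 2), (12, 3), (12, 4), (12, 5), (12, 6), (12, 7)]
Unfold 4 (reflect across h@8): 16 holes -> [(3, 0), (3, 1), (3, 2), (3, 3), (3, 4), (3, 5), (3, 6), (3, 7), (12, 0), (12, 1), (12, 2), (12, 3), (12, 4), (12, 5), (12, 6), (12, 7)]

Answer: 16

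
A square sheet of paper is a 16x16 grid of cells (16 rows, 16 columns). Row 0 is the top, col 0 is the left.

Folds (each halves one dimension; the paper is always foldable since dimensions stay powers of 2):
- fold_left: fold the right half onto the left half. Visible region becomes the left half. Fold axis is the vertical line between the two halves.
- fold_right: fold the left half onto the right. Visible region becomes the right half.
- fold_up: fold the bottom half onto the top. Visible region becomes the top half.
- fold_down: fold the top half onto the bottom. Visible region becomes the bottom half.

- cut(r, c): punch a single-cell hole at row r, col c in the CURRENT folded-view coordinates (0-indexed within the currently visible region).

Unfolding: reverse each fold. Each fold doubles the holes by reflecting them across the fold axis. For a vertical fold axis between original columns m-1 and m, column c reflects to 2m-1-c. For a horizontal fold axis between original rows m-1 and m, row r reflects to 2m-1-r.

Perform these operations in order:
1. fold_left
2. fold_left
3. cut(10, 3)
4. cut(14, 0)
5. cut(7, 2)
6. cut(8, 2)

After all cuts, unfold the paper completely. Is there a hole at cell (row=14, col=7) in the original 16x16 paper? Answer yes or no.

Op 1 fold_left: fold axis v@8; visible region now rows[0,16) x cols[0,8) = 16x8
Op 2 fold_left: fold axis v@4; visible region now rows[0,16) x cols[0,4) = 16x4
Op 3 cut(10, 3): punch at orig (10,3); cuts so far [(10, 3)]; region rows[0,16) x cols[0,4) = 16x4
Op 4 cut(14, 0): punch at orig (14,0); cuts so far [(10, 3), (14, 0)]; region rows[0,16) x cols[0,4) = 16x4
Op 5 cut(7, 2): punch at orig (7,2); cuts so far [(7, 2), (10, 3), (14, 0)]; region rows[0,16) x cols[0,4) = 16x4
Op 6 cut(8, 2): punch at orig (8,2); cuts so far [(7, 2), (8, 2), (10, 3), (14, 0)]; region rows[0,16) x cols[0,4) = 16x4
Unfold 1 (reflect across v@4): 8 holes -> [(7, 2), (7, 5), (8, 2), (8, 5), (10, 3), (10, 4), (14, 0), (14, 7)]
Unfold 2 (reflect across v@8): 16 holes -> [(7, 2), (7, 5), (7, 10), (7, 13), (8, 2), (8, 5), (8, 10), (8, 13), (10, 3), (10, 4), (10, 11), (10, 12), (14, 0), (14, 7), (14, 8), (14, 15)]
Holes: [(7, 2), (7, 5), (7, 10), (7, 13), (8, 2), (8, 5), (8, 10), (8, 13), (10, 3), (10, 4), (10, 11), (10, 12), (14, 0), (14, 7), (14, 8), (14, 15)]

Answer: yes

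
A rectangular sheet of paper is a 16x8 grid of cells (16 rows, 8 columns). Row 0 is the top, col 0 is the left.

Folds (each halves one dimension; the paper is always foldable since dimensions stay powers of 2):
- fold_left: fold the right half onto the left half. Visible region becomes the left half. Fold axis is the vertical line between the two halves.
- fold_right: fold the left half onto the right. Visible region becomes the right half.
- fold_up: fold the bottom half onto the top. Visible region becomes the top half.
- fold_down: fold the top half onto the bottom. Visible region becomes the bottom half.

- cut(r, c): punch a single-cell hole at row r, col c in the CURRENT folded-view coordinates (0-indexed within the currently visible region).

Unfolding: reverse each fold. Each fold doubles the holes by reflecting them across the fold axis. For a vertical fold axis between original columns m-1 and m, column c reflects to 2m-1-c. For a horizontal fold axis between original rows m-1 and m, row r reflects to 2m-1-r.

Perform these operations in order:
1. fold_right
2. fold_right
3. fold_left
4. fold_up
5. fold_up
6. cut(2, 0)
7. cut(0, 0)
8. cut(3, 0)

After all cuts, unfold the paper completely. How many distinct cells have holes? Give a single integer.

Answer: 96

Derivation:
Op 1 fold_right: fold axis v@4; visible region now rows[0,16) x cols[4,8) = 16x4
Op 2 fold_right: fold axis v@6; visible region now rows[0,16) x cols[6,8) = 16x2
Op 3 fold_left: fold axis v@7; visible region now rows[0,16) x cols[6,7) = 16x1
Op 4 fold_up: fold axis h@8; visible region now rows[0,8) x cols[6,7) = 8x1
Op 5 fold_up: fold axis h@4; visible region now rows[0,4) x cols[6,7) = 4x1
Op 6 cut(2, 0): punch at orig (2,6); cuts so far [(2, 6)]; region rows[0,4) x cols[6,7) = 4x1
Op 7 cut(0, 0): punch at orig (0,6); cuts so far [(0, 6), (2, 6)]; region rows[0,4) x cols[6,7) = 4x1
Op 8 cut(3, 0): punch at orig (3,6); cuts so far [(0, 6), (2, 6), (3, 6)]; region rows[0,4) x cols[6,7) = 4x1
Unfold 1 (reflect across h@4): 6 holes -> [(0, 6), (2, 6), (3, 6), (4, 6), (5, 6), (7, 6)]
Unfold 2 (reflect across h@8): 12 holes -> [(0, 6), (2, 6), (3, 6), (4, 6), (5, 6), (7, 6), (8, 6), (10, 6), (11, 6), (12, 6), (13, 6), (15, 6)]
Unfold 3 (reflect across v@7): 24 holes -> [(0, 6), (0, 7), (2, 6), (2, 7), (3, 6), (3, 7), (4, 6), (4, 7), (5, 6), (5, 7), (7, 6), (7, 7), (8, 6), (8, 7), (10, 6), (10, 7), (11, 6), (11, 7), (12, 6), (12, 7), (13, 6), (13, 7), (15, 6), (15, 7)]
Unfold 4 (reflect across v@6): 48 holes -> [(0, 4), (0, 5), (0, 6), (0, 7), (2, 4), (2, 5), (2, 6), (2, 7), (3, 4), (3, 5), (3, 6), (3, 7), (4, 4), (4, 5), (4, 6), (4, 7), (5, 4), (5, 5), (5, 6), (5, 7), (7, 4), (7, 5), (7, 6), (7, 7), (8, 4), (8, 5), (8, 6), (8, 7), (10, 4), (10, 5), (10, 6), (10, 7), (11, 4), (11, 5), (11, 6), (11, 7), (12, 4), (12, 5), (12, 6), (12, 7), (13, 4), (13, 5), (13, 6), (13, 7), (15, 4), (15, 5), (15, 6), (15, 7)]
Unfold 5 (reflect across v@4): 96 holes -> [(0, 0), (0, 1), (0, 2), (0, 3), (0, 4), (0, 5), (0, 6), (0, 7), (2, 0), (2, 1), (2, 2), (2, 3), (2, 4), (2, 5), (2, 6), (2, 7), (3, 0), (3, 1), (3, 2), (3, 3), (3, 4), (3, 5), (3, 6), (3, 7), (4, 0), (4, 1), (4, 2), (4, 3), (4, 4), (4, 5), (4, 6), (4, 7), (5, 0), (5, 1), (5, 2), (5, 3), (5, 4), (5, 5), (5, 6), (5, 7), (7, 0), (7, 1), (7, 2), (7, 3), (7, 4), (7, 5), (7, 6), (7, 7), (8, 0), (8, 1), (8, 2), (8, 3), (8, 4), (8, 5), (8, 6), (8, 7), (10, 0), (10, 1), (10, 2), (10, 3), (10, 4), (10, 5), (10, 6), (10, 7), (11, 0), (11, 1), (11, 2), (11, 3), (11, 4), (11, 5), (11, 6), (11, 7), (12, 0), (12, 1), (12, 2), (12, 3), (12, 4), (12, 5), (12, 6), (12, 7), (13, 0), (13, 1), (13, 2), (13, 3), (13, 4), (13, 5), (13, 6), (13, 7), (15, 0), (15, 1), (15, 2), (15, 3), (15, 4), (15, 5), (15, 6), (15, 7)]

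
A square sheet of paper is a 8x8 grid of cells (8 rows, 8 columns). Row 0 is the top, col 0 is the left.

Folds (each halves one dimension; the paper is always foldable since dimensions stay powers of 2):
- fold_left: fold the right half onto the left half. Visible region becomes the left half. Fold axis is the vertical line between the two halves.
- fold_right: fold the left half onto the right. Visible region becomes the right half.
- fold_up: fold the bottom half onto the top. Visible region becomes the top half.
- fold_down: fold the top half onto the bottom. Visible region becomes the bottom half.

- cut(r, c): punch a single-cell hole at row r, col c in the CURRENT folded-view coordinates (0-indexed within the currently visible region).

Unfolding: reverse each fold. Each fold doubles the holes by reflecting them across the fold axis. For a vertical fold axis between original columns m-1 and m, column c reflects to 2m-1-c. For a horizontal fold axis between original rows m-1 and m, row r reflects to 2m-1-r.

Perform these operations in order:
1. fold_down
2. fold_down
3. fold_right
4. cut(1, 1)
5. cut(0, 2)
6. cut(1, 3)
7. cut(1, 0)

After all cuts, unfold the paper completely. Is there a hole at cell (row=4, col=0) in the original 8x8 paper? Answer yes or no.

Answer: yes

Derivation:
Op 1 fold_down: fold axis h@4; visible region now rows[4,8) x cols[0,8) = 4x8
Op 2 fold_down: fold axis h@6; visible region now rows[6,8) x cols[0,8) = 2x8
Op 3 fold_right: fold axis v@4; visible region now rows[6,8) x cols[4,8) = 2x4
Op 4 cut(1, 1): punch at orig (7,5); cuts so far [(7, 5)]; region rows[6,8) x cols[4,8) = 2x4
Op 5 cut(0, 2): punch at orig (6,6); cuts so far [(6, 6), (7, 5)]; region rows[6,8) x cols[4,8) = 2x4
Op 6 cut(1, 3): punch at orig (7,7); cuts so far [(6, 6), (7, 5), (7, 7)]; region rows[6,8) x cols[4,8) = 2x4
Op 7 cut(1, 0): punch at orig (7,4); cuts so far [(6, 6), (7, 4), (7, 5), (7, 7)]; region rows[6,8) x cols[4,8) = 2x4
Unfold 1 (reflect across v@4): 8 holes -> [(6, 1), (6, 6), (7, 0), (7, 2), (7, 3), (7, 4), (7, 5), (7, 7)]
Unfold 2 (reflect across h@6): 16 holes -> [(4, 0), (4, 2), (4, 3), (4, 4), (4, 5), (4, 7), (5, 1), (5, 6), (6, 1), (6, 6), (7, 0), (7, 2), (7, 3), (7, 4), (7, 5), (7, 7)]
Unfold 3 (reflect across h@4): 32 holes -> [(0, 0), (0, 2), (0, 3), (0, 4), (0, 5), (0, 7), (1, 1), (1, 6), (2, 1), (2, 6), (3, 0), (3, 2), (3, 3), (3, 4), (3, 5), (3, 7), (4, 0), (4, 2), (4, 3), (4, 4), (4, 5), (4, 7), (5, 1), (5, 6), (6, 1), (6, 6), (7, 0), (7, 2), (7, 3), (7, 4), (7, 5), (7, 7)]
Holes: [(0, 0), (0, 2), (0, 3), (0, 4), (0, 5), (0, 7), (1, 1), (1, 6), (2, 1), (2, 6), (3, 0), (3, 2), (3, 3), (3, 4), (3, 5), (3, 7), (4, 0), (4, 2), (4, 3), (4, 4), (4, 5), (4, 7), (5, 1), (5, 6), (6, 1), (6, 6), (7, 0), (7, 2), (7, 3), (7, 4), (7, 5), (7, 7)]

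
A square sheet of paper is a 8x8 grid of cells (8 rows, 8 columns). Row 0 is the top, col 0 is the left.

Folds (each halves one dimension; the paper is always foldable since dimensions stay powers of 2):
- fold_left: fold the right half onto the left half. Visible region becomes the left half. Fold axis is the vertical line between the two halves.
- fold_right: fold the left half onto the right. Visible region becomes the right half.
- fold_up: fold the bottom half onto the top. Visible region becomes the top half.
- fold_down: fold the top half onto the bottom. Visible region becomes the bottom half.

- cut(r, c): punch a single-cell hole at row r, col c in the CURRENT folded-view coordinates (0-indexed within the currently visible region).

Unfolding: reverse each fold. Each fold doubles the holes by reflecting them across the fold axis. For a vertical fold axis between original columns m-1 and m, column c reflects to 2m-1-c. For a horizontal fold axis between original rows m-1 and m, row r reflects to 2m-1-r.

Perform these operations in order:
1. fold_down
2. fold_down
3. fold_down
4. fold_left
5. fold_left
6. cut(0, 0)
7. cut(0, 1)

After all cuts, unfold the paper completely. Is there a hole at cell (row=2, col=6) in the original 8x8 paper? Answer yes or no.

Op 1 fold_down: fold axis h@4; visible region now rows[4,8) x cols[0,8) = 4x8
Op 2 fold_down: fold axis h@6; visible region now rows[6,8) x cols[0,8) = 2x8
Op 3 fold_down: fold axis h@7; visible region now rows[7,8) x cols[0,8) = 1x8
Op 4 fold_left: fold axis v@4; visible region now rows[7,8) x cols[0,4) = 1x4
Op 5 fold_left: fold axis v@2; visible region now rows[7,8) x cols[0,2) = 1x2
Op 6 cut(0, 0): punch at orig (7,0); cuts so far [(7, 0)]; region rows[7,8) x cols[0,2) = 1x2
Op 7 cut(0, 1): punch at orig (7,1); cuts so far [(7, 0), (7, 1)]; region rows[7,8) x cols[0,2) = 1x2
Unfold 1 (reflect across v@2): 4 holes -> [(7, 0), (7, 1), (7, 2), (7, 3)]
Unfold 2 (reflect across v@4): 8 holes -> [(7, 0), (7, 1), (7, 2), (7, 3), (7, 4), (7, 5), (7, 6), (7, 7)]
Unfold 3 (reflect across h@7): 16 holes -> [(6, 0), (6, 1), (6, 2), (6, 3), (6, 4), (6, 5), (6, 6), (6, 7), (7, 0), (7, 1), (7, 2), (7, 3), (7, 4), (7, 5), (7, 6), (7, 7)]
Unfold 4 (reflect across h@6): 32 holes -> [(4, 0), (4, 1), (4, 2), (4, 3), (4, 4), (4, 5), (4, 6), (4, 7), (5, 0), (5, 1), (5, 2), (5, 3), (5, 4), (5, 5), (5, 6), (5, 7), (6, 0), (6, 1), (6, 2), (6, 3), (6, 4), (6, 5), (6, 6), (6, 7), (7, 0), (7, 1), (7, 2), (7, 3), (7, 4), (7, 5), (7, 6), (7, 7)]
Unfold 5 (reflect across h@4): 64 holes -> [(0, 0), (0, 1), (0, 2), (0, 3), (0, 4), (0, 5), (0, 6), (0, 7), (1, 0), (1, 1), (1, 2), (1, 3), (1, 4), (1, 5), (1, 6), (1, 7), (2, 0), (2, 1), (2, 2), (2, 3), (2, 4), (2, 5), (2, 6), (2, 7), (3, 0), (3, 1), (3, 2), (3, 3), (3, 4), (3, 5), (3, 6), (3, 7), (4, 0), (4, 1), (4, 2), (4, 3), (4, 4), (4, 5), (4, 6), (4, 7), (5, 0), (5, 1), (5, 2), (5, 3), (5, 4), (5, 5), (5, 6), (5, 7), (6, 0), (6, 1), (6, 2), (6, 3), (6, 4), (6, 5), (6, 6), (6, 7), (7, 0), (7, 1), (7, 2), (7, 3), (7, 4), (7, 5), (7, 6), (7, 7)]
Holes: [(0, 0), (0, 1), (0, 2), (0, 3), (0, 4), (0, 5), (0, 6), (0, 7), (1, 0), (1, 1), (1, 2), (1, 3), (1, 4), (1, 5), (1, 6), (1, 7), (2, 0), (2, 1), (2, 2), (2, 3), (2, 4), (2, 5), (2, 6), (2, 7), (3, 0), (3, 1), (3, 2), (3, 3), (3, 4), (3, 5), (3, 6), (3, 7), (4, 0), (4, 1), (4, 2), (4, 3), (4, 4), (4, 5), (4, 6), (4, 7), (5, 0), (5, 1), (5, 2), (5, 3), (5, 4), (5, 5), (5, 6), (5, 7), (6, 0), (6, 1), (6, 2), (6, 3), (6, 4), (6, 5), (6, 6), (6, 7), (7, 0), (7, 1), (7, 2), (7, 3), (7, 4), (7, 5), (7, 6), (7, 7)]

Answer: yes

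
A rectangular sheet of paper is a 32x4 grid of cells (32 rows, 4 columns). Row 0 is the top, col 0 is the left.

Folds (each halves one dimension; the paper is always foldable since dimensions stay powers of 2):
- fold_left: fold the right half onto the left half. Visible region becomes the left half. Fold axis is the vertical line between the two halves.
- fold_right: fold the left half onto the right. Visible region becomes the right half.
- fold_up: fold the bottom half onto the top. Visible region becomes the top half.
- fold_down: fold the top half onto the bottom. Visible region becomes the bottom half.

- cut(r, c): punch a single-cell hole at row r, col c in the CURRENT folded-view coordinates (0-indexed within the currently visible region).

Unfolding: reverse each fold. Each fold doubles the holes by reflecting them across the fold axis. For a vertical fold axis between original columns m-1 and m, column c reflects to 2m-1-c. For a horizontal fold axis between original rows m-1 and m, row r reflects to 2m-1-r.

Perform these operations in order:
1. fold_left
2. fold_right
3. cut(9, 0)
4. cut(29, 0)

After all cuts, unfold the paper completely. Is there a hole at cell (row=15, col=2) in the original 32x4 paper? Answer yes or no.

Answer: no

Derivation:
Op 1 fold_left: fold axis v@2; visible region now rows[0,32) x cols[0,2) = 32x2
Op 2 fold_right: fold axis v@1; visible region now rows[0,32) x cols[1,2) = 32x1
Op 3 cut(9, 0): punch at orig (9,1); cuts so far [(9, 1)]; region rows[0,32) x cols[1,2) = 32x1
Op 4 cut(29, 0): punch at orig (29,1); cuts so far [(9, 1), (29, 1)]; region rows[0,32) x cols[1,2) = 32x1
Unfold 1 (reflect across v@1): 4 holes -> [(9, 0), (9, 1), (29, 0), (29, 1)]
Unfold 2 (reflect across v@2): 8 holes -> [(9, 0), (9, 1), (9, 2), (9, 3), (29, 0), (29, 1), (29, 2), (29, 3)]
Holes: [(9, 0), (9, 1), (9, 2), (9, 3), (29, 0), (29, 1), (29, 2), (29, 3)]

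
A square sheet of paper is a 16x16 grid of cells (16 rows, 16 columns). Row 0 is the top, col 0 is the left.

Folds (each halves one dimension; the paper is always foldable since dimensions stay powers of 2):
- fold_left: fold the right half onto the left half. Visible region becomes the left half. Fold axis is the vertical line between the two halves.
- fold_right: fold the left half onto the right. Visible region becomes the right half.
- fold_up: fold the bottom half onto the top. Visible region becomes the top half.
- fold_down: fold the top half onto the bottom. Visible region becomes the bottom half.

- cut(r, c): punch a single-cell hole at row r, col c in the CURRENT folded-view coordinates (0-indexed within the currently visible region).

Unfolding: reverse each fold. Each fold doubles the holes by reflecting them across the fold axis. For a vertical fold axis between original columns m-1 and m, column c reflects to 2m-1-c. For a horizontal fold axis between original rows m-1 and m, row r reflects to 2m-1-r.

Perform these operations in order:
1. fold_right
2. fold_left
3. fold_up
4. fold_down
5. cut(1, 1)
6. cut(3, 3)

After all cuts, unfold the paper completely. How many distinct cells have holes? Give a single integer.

Answer: 32

Derivation:
Op 1 fold_right: fold axis v@8; visible region now rows[0,16) x cols[8,16) = 16x8
Op 2 fold_left: fold axis v@12; visible region now rows[0,16) x cols[8,12) = 16x4
Op 3 fold_up: fold axis h@8; visible region now rows[0,8) x cols[8,12) = 8x4
Op 4 fold_down: fold axis h@4; visible region now rows[4,8) x cols[8,12) = 4x4
Op 5 cut(1, 1): punch at orig (5,9); cuts so far [(5, 9)]; region rows[4,8) x cols[8,12) = 4x4
Op 6 cut(3, 3): punch at orig (7,11); cuts so far [(5, 9), (7, 11)]; region rows[4,8) x cols[8,12) = 4x4
Unfold 1 (reflect across h@4): 4 holes -> [(0, 11), (2, 9), (5, 9), (7, 11)]
Unfold 2 (reflect across h@8): 8 holes -> [(0, 11), (2, 9), (5, 9), (7, 11), (8, 11), (10, 9), (13, 9), (15, 11)]
Unfold 3 (reflect across v@12): 16 holes -> [(0, 11), (0, 12), (2, 9), (2, 14), (5, 9), (5, 14), (7, 11), (7, 12), (8, 11), (8, 12), (10, 9), (10, 14), (13, 9), (13, 14), (15, 11), (15, 12)]
Unfold 4 (reflect across v@8): 32 holes -> [(0, 3), (0, 4), (0, 11), (0, 12), (2, 1), (2, 6), (2, 9), (2, 14), (5, 1), (5, 6), (5, 9), (5, 14), (7, 3), (7, 4), (7, 11), (7, 12), (8, 3), (8, 4), (8, 11), (8, 12), (10, 1), (10, 6), (10, 9), (10, 14), (13, 1), (13, 6), (13, 9), (13, 14), (15, 3), (15, 4), (15, 11), (15, 12)]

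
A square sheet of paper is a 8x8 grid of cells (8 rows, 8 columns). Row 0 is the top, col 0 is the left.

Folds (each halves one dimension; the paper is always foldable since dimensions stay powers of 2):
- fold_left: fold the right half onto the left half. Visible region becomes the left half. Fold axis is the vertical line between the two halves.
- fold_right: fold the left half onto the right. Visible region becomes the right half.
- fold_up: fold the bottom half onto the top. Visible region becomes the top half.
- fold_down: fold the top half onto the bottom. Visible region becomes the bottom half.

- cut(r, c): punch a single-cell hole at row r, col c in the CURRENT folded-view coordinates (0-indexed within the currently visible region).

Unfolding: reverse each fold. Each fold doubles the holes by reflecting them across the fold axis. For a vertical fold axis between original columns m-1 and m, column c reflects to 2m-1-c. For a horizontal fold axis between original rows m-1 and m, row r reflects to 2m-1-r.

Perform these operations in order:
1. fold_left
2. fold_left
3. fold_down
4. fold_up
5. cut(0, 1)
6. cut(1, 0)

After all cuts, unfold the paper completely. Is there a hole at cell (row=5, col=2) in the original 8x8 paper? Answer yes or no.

Answer: no

Derivation:
Op 1 fold_left: fold axis v@4; visible region now rows[0,8) x cols[0,4) = 8x4
Op 2 fold_left: fold axis v@2; visible region now rows[0,8) x cols[0,2) = 8x2
Op 3 fold_down: fold axis h@4; visible region now rows[4,8) x cols[0,2) = 4x2
Op 4 fold_up: fold axis h@6; visible region now rows[4,6) x cols[0,2) = 2x2
Op 5 cut(0, 1): punch at orig (4,1); cuts so far [(4, 1)]; region rows[4,6) x cols[0,2) = 2x2
Op 6 cut(1, 0): punch at orig (5,0); cuts so far [(4, 1), (5, 0)]; region rows[4,6) x cols[0,2) = 2x2
Unfold 1 (reflect across h@6): 4 holes -> [(4, 1), (5, 0), (6, 0), (7, 1)]
Unfold 2 (reflect across h@4): 8 holes -> [(0, 1), (1, 0), (2, 0), (3, 1), (4, 1), (5, 0), (6, 0), (7, 1)]
Unfold 3 (reflect across v@2): 16 holes -> [(0, 1), (0, 2), (1, 0), (1, 3), (2, 0), (2, 3), (3, 1), (3, 2), (4, 1), (4, 2), (5, 0), (5, 3), (6, 0), (6, 3), (7, 1), (7, 2)]
Unfold 4 (reflect across v@4): 32 holes -> [(0, 1), (0, 2), (0, 5), (0, 6), (1, 0), (1, 3), (1, 4), (1, 7), (2, 0), (2, 3), (2, 4), (2, 7), (3, 1), (3, 2), (3, 5), (3, 6), (4, 1), (4, 2), (4, 5), (4, 6), (5, 0), (5, 3), (5, 4), (5, 7), (6, 0), (6, 3), (6, 4), (6, 7), (7, 1), (7, 2), (7, 5), (7, 6)]
Holes: [(0, 1), (0, 2), (0, 5), (0, 6), (1, 0), (1, 3), (1, 4), (1, 7), (2, 0), (2, 3), (2, 4), (2, 7), (3, 1), (3, 2), (3, 5), (3, 6), (4, 1), (4, 2), (4, 5), (4, 6), (5, 0), (5, 3), (5, 4), (5, 7), (6, 0), (6, 3), (6, 4), (6, 7), (7, 1), (7, 2), (7, 5), (7, 6)]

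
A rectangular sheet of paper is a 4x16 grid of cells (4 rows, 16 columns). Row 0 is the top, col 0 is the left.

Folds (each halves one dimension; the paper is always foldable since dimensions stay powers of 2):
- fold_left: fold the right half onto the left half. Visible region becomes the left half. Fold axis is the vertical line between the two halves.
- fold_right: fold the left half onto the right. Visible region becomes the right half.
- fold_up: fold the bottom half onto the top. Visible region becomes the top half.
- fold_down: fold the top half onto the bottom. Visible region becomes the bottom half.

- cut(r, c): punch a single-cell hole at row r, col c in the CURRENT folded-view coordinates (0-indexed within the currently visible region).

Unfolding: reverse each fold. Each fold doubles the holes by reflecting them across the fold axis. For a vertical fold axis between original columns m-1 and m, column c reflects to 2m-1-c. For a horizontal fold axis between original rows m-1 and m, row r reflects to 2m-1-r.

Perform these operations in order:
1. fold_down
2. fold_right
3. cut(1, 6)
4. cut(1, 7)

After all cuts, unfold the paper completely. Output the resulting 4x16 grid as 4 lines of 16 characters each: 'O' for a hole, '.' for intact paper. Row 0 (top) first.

Op 1 fold_down: fold axis h@2; visible region now rows[2,4) x cols[0,16) = 2x16
Op 2 fold_right: fold axis v@8; visible region now rows[2,4) x cols[8,16) = 2x8
Op 3 cut(1, 6): punch at orig (3,14); cuts so far [(3, 14)]; region rows[2,4) x cols[8,16) = 2x8
Op 4 cut(1, 7): punch at orig (3,15); cuts so far [(3, 14), (3, 15)]; region rows[2,4) x cols[8,16) = 2x8
Unfold 1 (reflect across v@8): 4 holes -> [(3, 0), (3, 1), (3, 14), (3, 15)]
Unfold 2 (reflect across h@2): 8 holes -> [(0, 0), (0, 1), (0, 14), (0, 15), (3, 0), (3, 1), (3, 14), (3, 15)]

Answer: OO............OO
................
................
OO............OO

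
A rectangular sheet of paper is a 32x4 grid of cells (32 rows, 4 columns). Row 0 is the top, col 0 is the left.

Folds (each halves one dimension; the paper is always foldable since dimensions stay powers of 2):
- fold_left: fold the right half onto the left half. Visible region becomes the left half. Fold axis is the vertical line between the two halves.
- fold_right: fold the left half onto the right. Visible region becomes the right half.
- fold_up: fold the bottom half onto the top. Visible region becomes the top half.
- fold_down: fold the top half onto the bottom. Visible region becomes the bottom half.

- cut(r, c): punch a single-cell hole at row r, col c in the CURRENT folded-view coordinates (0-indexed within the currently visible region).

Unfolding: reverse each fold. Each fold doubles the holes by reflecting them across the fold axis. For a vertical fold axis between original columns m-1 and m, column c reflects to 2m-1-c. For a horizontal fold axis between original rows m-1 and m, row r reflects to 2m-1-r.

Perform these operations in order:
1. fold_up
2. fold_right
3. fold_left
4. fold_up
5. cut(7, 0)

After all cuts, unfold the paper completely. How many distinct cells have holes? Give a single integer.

Answer: 16

Derivation:
Op 1 fold_up: fold axis h@16; visible region now rows[0,16) x cols[0,4) = 16x4
Op 2 fold_right: fold axis v@2; visible region now rows[0,16) x cols[2,4) = 16x2
Op 3 fold_left: fold axis v@3; visible region now rows[0,16) x cols[2,3) = 16x1
Op 4 fold_up: fold axis h@8; visible region now rows[0,8) x cols[2,3) = 8x1
Op 5 cut(7, 0): punch at orig (7,2); cuts so far [(7, 2)]; region rows[0,8) x cols[2,3) = 8x1
Unfold 1 (reflect across h@8): 2 holes -> [(7, 2), (8, 2)]
Unfold 2 (reflect across v@3): 4 holes -> [(7, 2), (7, 3), (8, 2), (8, 3)]
Unfold 3 (reflect across v@2): 8 holes -> [(7, 0), (7, 1), (7, 2), (7, 3), (8, 0), (8, 1), (8, 2), (8, 3)]
Unfold 4 (reflect across h@16): 16 holes -> [(7, 0), (7, 1), (7, 2), (7, 3), (8, 0), (8, 1), (8, 2), (8, 3), (23, 0), (23, 1), (23, 2), (23, 3), (24, 0), (24, 1), (24, 2), (24, 3)]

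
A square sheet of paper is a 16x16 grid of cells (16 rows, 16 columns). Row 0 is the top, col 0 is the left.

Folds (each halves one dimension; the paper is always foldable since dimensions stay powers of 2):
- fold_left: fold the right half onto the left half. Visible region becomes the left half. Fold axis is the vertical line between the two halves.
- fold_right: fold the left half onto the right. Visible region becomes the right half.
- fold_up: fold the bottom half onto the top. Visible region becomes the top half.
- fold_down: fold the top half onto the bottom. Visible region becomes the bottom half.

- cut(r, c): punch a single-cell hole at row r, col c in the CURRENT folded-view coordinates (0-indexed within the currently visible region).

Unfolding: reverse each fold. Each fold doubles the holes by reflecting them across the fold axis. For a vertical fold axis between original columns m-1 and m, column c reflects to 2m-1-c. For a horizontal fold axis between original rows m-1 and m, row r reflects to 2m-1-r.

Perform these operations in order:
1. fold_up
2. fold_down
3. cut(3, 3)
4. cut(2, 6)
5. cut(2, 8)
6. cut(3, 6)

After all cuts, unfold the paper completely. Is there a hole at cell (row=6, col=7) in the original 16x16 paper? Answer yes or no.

Answer: no

Derivation:
Op 1 fold_up: fold axis h@8; visible region now rows[0,8) x cols[0,16) = 8x16
Op 2 fold_down: fold axis h@4; visible region now rows[4,8) x cols[0,16) = 4x16
Op 3 cut(3, 3): punch at orig (7,3); cuts so far [(7, 3)]; region rows[4,8) x cols[0,16) = 4x16
Op 4 cut(2, 6): punch at orig (6,6); cuts so far [(6, 6), (7, 3)]; region rows[4,8) x cols[0,16) = 4x16
Op 5 cut(2, 8): punch at orig (6,8); cuts so far [(6, 6), (6, 8), (7, 3)]; region rows[4,8) x cols[0,16) = 4x16
Op 6 cut(3, 6): punch at orig (7,6); cuts so far [(6, 6), (6, 8), (7, 3), (7, 6)]; region rows[4,8) x cols[0,16) = 4x16
Unfold 1 (reflect across h@4): 8 holes -> [(0, 3), (0, 6), (1, 6), (1, 8), (6, 6), (6, 8), (7, 3), (7, 6)]
Unfold 2 (reflect across h@8): 16 holes -> [(0, 3), (0, 6), (1, 6), (1, 8), (6, 6), (6, 8), (7, 3), (7, 6), (8, 3), (8, 6), (9, 6), (9, 8), (14, 6), (14, 8), (15, 3), (15, 6)]
Holes: [(0, 3), (0, 6), (1, 6), (1, 8), (6, 6), (6, 8), (7, 3), (7, 6), (8, 3), (8, 6), (9, 6), (9, 8), (14, 6), (14, 8), (15, 3), (15, 6)]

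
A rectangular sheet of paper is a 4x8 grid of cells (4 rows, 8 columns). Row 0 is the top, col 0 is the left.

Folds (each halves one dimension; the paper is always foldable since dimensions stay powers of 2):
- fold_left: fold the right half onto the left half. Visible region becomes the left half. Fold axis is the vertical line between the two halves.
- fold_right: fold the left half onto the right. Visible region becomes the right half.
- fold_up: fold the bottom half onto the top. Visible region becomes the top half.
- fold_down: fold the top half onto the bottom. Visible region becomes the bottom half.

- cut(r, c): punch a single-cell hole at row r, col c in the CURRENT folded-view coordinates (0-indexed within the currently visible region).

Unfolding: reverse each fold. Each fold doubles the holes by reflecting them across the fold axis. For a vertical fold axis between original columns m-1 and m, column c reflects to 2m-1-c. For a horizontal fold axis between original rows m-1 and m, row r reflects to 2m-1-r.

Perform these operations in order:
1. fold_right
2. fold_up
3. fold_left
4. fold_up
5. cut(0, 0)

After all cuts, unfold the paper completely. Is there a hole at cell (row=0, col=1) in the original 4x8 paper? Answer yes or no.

Op 1 fold_right: fold axis v@4; visible region now rows[0,4) x cols[4,8) = 4x4
Op 2 fold_up: fold axis h@2; visible region now rows[0,2) x cols[4,8) = 2x4
Op 3 fold_left: fold axis v@6; visible region now rows[0,2) x cols[4,6) = 2x2
Op 4 fold_up: fold axis h@1; visible region now rows[0,1) x cols[4,6) = 1x2
Op 5 cut(0, 0): punch at orig (0,4); cuts so far [(0, 4)]; region rows[0,1) x cols[4,6) = 1x2
Unfold 1 (reflect across h@1): 2 holes -> [(0, 4), (1, 4)]
Unfold 2 (reflect across v@6): 4 holes -> [(0, 4), (0, 7), (1, 4), (1, 7)]
Unfold 3 (reflect across h@2): 8 holes -> [(0, 4), (0, 7), (1, 4), (1, 7), (2, 4), (2, 7), (3, 4), (3, 7)]
Unfold 4 (reflect across v@4): 16 holes -> [(0, 0), (0, 3), (0, 4), (0, 7), (1, 0), (1, 3), (1, 4), (1, 7), (2, 0), (2, 3), (2, 4), (2, 7), (3, 0), (3, 3), (3, 4), (3, 7)]
Holes: [(0, 0), (0, 3), (0, 4), (0, 7), (1, 0), (1, 3), (1, 4), (1, 7), (2, 0), (2, 3), (2, 4), (2, 7), (3, 0), (3, 3), (3, 4), (3, 7)]

Answer: no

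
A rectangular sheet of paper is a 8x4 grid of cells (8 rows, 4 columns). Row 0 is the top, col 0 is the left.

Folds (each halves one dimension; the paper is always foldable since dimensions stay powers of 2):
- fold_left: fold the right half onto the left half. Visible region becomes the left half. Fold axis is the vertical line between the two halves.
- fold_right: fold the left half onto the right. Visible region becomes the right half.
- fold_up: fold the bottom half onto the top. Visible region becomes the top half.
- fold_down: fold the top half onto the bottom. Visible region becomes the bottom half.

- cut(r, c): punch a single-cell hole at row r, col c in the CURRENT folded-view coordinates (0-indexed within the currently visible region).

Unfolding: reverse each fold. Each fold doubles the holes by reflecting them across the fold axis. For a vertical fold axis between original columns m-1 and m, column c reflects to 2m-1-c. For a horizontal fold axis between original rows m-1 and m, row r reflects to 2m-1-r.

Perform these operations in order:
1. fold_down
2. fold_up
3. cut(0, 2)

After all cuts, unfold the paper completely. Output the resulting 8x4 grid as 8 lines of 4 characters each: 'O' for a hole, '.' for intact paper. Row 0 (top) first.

Answer: ..O.
....
....
..O.
..O.
....
....
..O.

Derivation:
Op 1 fold_down: fold axis h@4; visible region now rows[4,8) x cols[0,4) = 4x4
Op 2 fold_up: fold axis h@6; visible region now rows[4,6) x cols[0,4) = 2x4
Op 3 cut(0, 2): punch at orig (4,2); cuts so far [(4, 2)]; region rows[4,6) x cols[0,4) = 2x4
Unfold 1 (reflect across h@6): 2 holes -> [(4, 2), (7, 2)]
Unfold 2 (reflect across h@4): 4 holes -> [(0, 2), (3, 2), (4, 2), (7, 2)]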